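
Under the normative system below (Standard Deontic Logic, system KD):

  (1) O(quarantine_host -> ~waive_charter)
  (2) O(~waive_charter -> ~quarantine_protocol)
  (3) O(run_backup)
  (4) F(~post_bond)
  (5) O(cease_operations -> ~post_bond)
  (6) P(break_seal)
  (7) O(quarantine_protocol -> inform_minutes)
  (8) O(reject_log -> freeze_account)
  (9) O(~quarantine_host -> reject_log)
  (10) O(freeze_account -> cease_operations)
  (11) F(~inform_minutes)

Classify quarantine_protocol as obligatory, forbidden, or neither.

Premise 4 is F(~post_bond), i.e. O(post_bond).
The contrapositive of premise 5 (O(cease_operations -> ~post_bond)) is O(post_bond -> ~cease_operations), and O(post_bond) is already established, so O(~cease_operations).
Premise 10, O(freeze_account -> cease_operations), contraposes to O(~cease_operations -> ~freeze_account); with O(~cease_operations) we get O(~freeze_account).
The contrapositive of premise 8 (O(reject_log -> freeze_account)) is O(~freeze_account -> ~reject_log), and O(~freeze_account) is already established, so O(~reject_log).
Premise 9 is O(~quarantine_host -> reject_log); contrapositively O(~reject_log -> quarantine_host). Since O(~reject_log) holds, K gives O(quarantine_host).
Premise 1 is O(quarantine_host -> ~waive_charter); since O(quarantine_host), deontic closure gives O(~waive_charter).
Applying K to premise 2 (O(~waive_charter -> ~quarantine_protocol)) and O(~waive_charter) yields O(~quarantine_protocol).
Premises 3, 6, 7, 11 do not contribute to this derivation.
Thus O(~quarantine_protocol), which is F(quarantine_protocol): quarantine_protocol is forbidden.

Forbidden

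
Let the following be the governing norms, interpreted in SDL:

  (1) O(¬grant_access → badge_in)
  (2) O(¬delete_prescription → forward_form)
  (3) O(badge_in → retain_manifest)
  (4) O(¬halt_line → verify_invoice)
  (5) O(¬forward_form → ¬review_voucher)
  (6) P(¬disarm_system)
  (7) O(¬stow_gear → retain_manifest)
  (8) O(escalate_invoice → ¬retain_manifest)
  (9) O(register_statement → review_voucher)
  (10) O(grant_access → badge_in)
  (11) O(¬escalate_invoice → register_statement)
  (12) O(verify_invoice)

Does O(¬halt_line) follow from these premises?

Premise 4 is O(¬halt_line → verify_invoice); even if O(verify_invoice) held, inferring O(¬halt_line) would be affirming the consequent — invalid.
No other premise forces O(¬halt_line). An ideal world satisfying every premise can still have ¬halt_line false, so O(¬halt_line) is not derivable.

No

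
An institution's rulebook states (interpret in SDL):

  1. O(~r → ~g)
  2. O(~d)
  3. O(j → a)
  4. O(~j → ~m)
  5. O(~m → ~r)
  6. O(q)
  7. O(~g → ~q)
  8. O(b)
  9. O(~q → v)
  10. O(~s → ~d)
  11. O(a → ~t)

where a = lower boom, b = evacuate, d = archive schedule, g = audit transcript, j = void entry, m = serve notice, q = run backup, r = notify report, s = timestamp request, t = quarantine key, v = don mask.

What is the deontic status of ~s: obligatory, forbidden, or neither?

Neither

Premise 10 is O(~s → ~d); even if O(~d) held, inferring O(~s) would be affirming the consequent — invalid.
No premise or chain of K-axiom applications forces O(~s), and none forces O(s). So ~s is neither obligatory nor forbidden under these norms.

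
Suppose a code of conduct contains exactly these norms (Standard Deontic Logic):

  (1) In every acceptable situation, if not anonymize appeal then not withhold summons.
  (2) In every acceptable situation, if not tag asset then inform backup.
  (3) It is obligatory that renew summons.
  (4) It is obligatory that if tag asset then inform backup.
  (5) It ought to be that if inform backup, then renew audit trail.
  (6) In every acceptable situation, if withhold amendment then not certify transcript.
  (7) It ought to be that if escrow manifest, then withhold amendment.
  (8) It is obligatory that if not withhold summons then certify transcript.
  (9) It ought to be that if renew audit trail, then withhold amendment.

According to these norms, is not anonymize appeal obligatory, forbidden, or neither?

By case analysis on ¬tag_asset: premise 2 gives O(¬tag_asset → inform_backup) and premise 4 gives O(tag_asset → inform_backup), so O(inform_backup) either way.
Premise 5 is O(inform_backup → renew_audit_trail); since O(inform_backup), deontic closure gives O(renew_audit_trail).
Applying K to premise 9 (O(renew_audit_trail → withhold_amendment)) and O(renew_audit_trail) yields O(withhold_amendment).
Applying K to premise 6 (O(withhold_amendment → ¬certify_transcript)) and O(withhold_amendment) yields O(¬certify_transcript).
Premise 8 is O(¬withhold_summons → certify_transcript); contrapositively O(¬certify_transcript → withhold_summons). Since O(¬certify_transcript) holds, K gives O(withhold_summons).
Premise 1 is O(¬anonymize_appeal → ¬withhold_summons); contrapositively O(withhold_summons → anonymize_appeal). Since O(withhold_summons) holds, K gives O(anonymize_appeal).
Premises 3, 7 do not contribute to this derivation.
Thus O(anonymize_appeal), which is F(¬anonymize_appeal): ¬anonymize_appeal is forbidden.

Forbidden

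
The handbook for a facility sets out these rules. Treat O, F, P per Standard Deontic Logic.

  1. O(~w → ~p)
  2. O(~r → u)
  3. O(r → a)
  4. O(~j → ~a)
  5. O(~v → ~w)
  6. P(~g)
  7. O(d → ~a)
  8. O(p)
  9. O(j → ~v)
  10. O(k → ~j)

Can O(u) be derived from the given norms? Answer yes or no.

Premise 8 gives O(p).
Premise 1 is O(~w → ~p); contrapositively O(p → w). Since O(p) holds, K gives O(w).
The contrapositive of premise 5 (O(~v → ~w)) is O(w → v), and O(w) is already established, so O(v).
The contrapositive of premise 9 (O(j → ~v)) is O(v → ~j), and O(v) is already established, so O(~j).
Applying K to premise 4 (O(~j → ~a)) and O(~j) yields O(~a).
Premise 3, O(r → a), contraposes to O(~a → ~r); with O(~a) we get O(~r).
Premise 2 is O(~r → u); since O(~r), deontic closure gives O(u).
Premises 6, 7, 10 do not contribute to this derivation.
So O(u) follows.

Yes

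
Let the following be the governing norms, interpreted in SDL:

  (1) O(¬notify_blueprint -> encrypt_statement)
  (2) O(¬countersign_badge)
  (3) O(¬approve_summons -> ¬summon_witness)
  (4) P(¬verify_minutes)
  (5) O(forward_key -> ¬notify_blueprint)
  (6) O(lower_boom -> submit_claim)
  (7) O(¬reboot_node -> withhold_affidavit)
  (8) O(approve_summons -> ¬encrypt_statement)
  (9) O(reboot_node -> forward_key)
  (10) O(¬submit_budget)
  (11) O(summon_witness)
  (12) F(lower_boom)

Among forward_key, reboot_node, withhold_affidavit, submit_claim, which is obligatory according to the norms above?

From premise 11 we have O(summon_witness).
Premise 3 is O(¬approve_summons -> ¬summon_witness); contrapositively O(summon_witness -> approve_summons). Since O(summon_witness) holds, K gives O(approve_summons).
With premise 8, O(approve_summons -> ¬encrypt_statement), the K-axiom yields O(¬encrypt_statement).
The contrapositive of premise 1 (O(¬notify_blueprint -> encrypt_statement)) is O(¬encrypt_statement -> notify_blueprint), and O(¬encrypt_statement) is already established, so O(notify_blueprint).
Premise 5 is O(forward_key -> ¬notify_blueprint); contrapositively O(notify_blueprint -> ¬forward_key). Since O(notify_blueprint) holds, K gives O(¬forward_key).
Premise 9, O(reboot_node -> forward_key), contraposes to O(¬forward_key -> ¬reboot_node); with O(¬forward_key) we get O(¬reboot_node).
Premise 7 is O(¬reboot_node -> withhold_affidavit); since O(¬reboot_node), deontic closure gives O(withhold_affidavit).
So O(withhold_affidavit) holds — withhold_affidavit is obligatory. None of the other listed options is made obligatory by any chain of premises.

withhold_affidavit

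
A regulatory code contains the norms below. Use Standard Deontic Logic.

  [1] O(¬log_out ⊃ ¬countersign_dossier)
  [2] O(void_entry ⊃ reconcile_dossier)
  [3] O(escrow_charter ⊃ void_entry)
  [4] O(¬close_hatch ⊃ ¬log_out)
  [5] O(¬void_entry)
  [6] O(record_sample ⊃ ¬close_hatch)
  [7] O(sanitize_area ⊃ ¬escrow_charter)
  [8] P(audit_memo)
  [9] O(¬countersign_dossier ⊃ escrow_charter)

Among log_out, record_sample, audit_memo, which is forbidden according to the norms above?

record_sample

Premise 5 states O(¬void_entry) outright.
The contrapositive of premise 3 (O(escrow_charter ⊃ void_entry)) is O(¬void_entry ⊃ ¬escrow_charter), and O(¬void_entry) is already established, so O(¬escrow_charter).
Premise 9 is O(¬countersign_dossier ⊃ escrow_charter); contrapositively O(¬escrow_charter ⊃ countersign_dossier). Since O(¬escrow_charter) holds, K gives O(countersign_dossier).
Premise 1, O(¬log_out ⊃ ¬countersign_dossier), contraposes to O(countersign_dossier ⊃ log_out); with O(countersign_dossier) we get O(log_out).
Premise 4 is O(¬close_hatch ⊃ ¬log_out); contrapositively O(log_out ⊃ close_hatch). Since O(log_out) holds, K gives O(close_hatch).
Premise 6, O(record_sample ⊃ ¬close_hatch), contraposes to O(close_hatch ⊃ ¬record_sample); with O(close_hatch) we get O(¬record_sample).
So O(¬record_sample) holds, i.e. record_sample is forbidden. None of the other listed options is forbidden under the premises.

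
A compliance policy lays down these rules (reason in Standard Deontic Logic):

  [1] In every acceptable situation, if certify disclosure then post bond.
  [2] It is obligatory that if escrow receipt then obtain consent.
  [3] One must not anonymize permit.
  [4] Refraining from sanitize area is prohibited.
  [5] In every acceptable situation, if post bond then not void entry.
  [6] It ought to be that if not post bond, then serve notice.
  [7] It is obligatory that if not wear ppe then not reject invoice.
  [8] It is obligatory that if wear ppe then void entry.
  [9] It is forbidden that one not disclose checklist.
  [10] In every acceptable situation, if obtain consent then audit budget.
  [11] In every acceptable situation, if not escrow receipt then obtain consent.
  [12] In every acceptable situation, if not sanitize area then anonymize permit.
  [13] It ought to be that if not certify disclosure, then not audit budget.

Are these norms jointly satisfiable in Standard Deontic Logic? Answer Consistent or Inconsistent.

Premise 12 is O(¬sanitize_area → anonymize_permit), but O(¬sanitize_area) is not derivable from the premises, so it does not yield O(anonymize_permit).
So O(anonymize_permit) is not derivable, and the apparent clash with O(¬anonymize_permit) does not arise.
A world satisfying every obligation exists (e.g. anonymize_permit=false, audit_budget=true, certify_disclosure=true, disclose_checklist=true, escrow_receipt=false, obtain_consent=true, post_bond=true, reject_invoice=false, sanitize_area=true, serve_notice=false, void_entry=false, wear_ppe=false); no atom is both obligatory and forbidden, so the set is consistent.

Consistent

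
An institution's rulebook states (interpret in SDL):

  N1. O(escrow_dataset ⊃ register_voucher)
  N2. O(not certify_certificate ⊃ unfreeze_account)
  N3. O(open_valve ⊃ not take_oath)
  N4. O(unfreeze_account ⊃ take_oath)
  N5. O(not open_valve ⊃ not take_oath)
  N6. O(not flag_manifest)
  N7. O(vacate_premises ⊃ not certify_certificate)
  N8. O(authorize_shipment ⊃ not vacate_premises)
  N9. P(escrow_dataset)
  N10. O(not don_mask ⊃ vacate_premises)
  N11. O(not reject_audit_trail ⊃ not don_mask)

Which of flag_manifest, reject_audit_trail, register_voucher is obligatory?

reject_audit_trail

By case analysis on open_valve: premise 3 gives O(open_valve ⊃ not take_oath) and premise 5 gives O(not open_valve ⊃ not take_oath), so O(not take_oath) either way.
The contrapositive of premise 4 (O(unfreeze_account ⊃ take_oath)) is O(not take_oath ⊃ not unfreeze_account), and O(not take_oath) is already established, so O(not unfreeze_account).
Premise 2, O(not certify_certificate ⊃ unfreeze_account), contraposes to O(not unfreeze_account ⊃ certify_certificate); with O(not unfreeze_account) we get O(certify_certificate).
Premise 7 is O(vacate_premises ⊃ not certify_certificate); contrapositively O(certify_certificate ⊃ not vacate_premises). Since O(certify_certificate) holds, K gives O(not vacate_premises).
The contrapositive of premise 10 (O(not don_mask ⊃ vacate_premises)) is O(not vacate_premises ⊃ don_mask), and O(not vacate_premises) is already established, so O(don_mask).
The contrapositive of premise 11 (O(not reject_audit_trail ⊃ not don_mask)) is O(don_mask ⊃ reject_audit_trail), and O(don_mask) is already established, so O(reject_audit_trail).
So O(reject_audit_trail) holds — reject_audit_trail is obligatory. None of the other listed options is made obligatory by any chain of premises.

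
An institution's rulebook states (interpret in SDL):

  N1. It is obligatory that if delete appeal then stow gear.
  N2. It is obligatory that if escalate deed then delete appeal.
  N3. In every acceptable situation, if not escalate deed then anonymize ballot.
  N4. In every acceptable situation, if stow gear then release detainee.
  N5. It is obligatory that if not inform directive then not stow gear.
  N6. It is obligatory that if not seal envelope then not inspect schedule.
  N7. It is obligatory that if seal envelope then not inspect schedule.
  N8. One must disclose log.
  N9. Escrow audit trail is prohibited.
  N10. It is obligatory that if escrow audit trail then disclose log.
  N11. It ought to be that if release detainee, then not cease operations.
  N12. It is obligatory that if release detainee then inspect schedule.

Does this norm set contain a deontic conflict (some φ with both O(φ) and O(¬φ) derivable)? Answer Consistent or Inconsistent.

Premise 10 is O(escrow_audit_trail → disclose_log); even if O(disclose_log) held, inferring O(escrow_audit_trail) would be affirming the consequent — invalid.
So O(escrow_audit_trail) is not derivable, and the apparent clash with O(¬escrow_audit_trail) does not arise.
A world satisfying every obligation exists (e.g. anonymize_ballot=true, cease_operations=false, delete_appeal=false, disclose_log=true, escalate_deed=false, escrow_audit_trail=false, inform_directive=false, inspect_schedule=false, release_detainee=false, seal_envelope=false, stow_gear=false); no atom is both obligatory and forbidden, so the set is consistent.

Consistent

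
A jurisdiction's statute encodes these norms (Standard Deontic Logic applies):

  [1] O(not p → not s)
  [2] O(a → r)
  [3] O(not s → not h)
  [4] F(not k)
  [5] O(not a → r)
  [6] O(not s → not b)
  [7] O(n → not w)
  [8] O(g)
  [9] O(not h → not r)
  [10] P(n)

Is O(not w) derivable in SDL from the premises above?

No

Premise 7 is O(n → not w), but O(n) is not derivable from the premises (the permission P(n) asserts only not O(not n), not O(n)), so it does not yield O(not w).
No other premise forces O(not w). An ideal world satisfying every premise can still have not w false, so O(not w) is not derivable.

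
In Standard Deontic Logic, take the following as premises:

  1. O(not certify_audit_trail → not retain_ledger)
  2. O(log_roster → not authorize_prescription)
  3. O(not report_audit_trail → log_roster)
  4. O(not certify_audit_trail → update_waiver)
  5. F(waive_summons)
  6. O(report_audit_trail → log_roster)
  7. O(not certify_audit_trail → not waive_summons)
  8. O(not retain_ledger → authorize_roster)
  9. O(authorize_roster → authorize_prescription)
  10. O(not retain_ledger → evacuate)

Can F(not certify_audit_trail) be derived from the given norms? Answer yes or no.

By case analysis on not report_audit_trail: premise 3 gives O(not report_audit_trail → log_roster) and premise 6 gives O(report_audit_trail → log_roster), so O(log_roster) either way.
From O(log_roster) and premise 2, O(log_roster → not authorize_prescription), we obtain O(not authorize_prescription).
The contrapositive of premise 9 (O(authorize_roster → authorize_prescription)) is O(not authorize_prescription → not authorize_roster), and O(not authorize_prescription) is already established, so O(not authorize_roster).
The contrapositive of premise 8 (O(not retain_ledger → authorize_roster)) is O(not authorize_roster → retain_ledger), and O(not authorize_roster) is already established, so O(retain_ledger).
Premise 1 is O(not certify_audit_trail → not retain_ledger); contrapositively O(retain_ledger → certify_audit_trail). Since O(retain_ledger) holds, K gives O(certify_audit_trail).
Premises 4, 5, 7, 10 do not contribute to this derivation.
So O(certify_audit_trail) holds, i.e. F(not certify_audit_trail). The claim follows.

Yes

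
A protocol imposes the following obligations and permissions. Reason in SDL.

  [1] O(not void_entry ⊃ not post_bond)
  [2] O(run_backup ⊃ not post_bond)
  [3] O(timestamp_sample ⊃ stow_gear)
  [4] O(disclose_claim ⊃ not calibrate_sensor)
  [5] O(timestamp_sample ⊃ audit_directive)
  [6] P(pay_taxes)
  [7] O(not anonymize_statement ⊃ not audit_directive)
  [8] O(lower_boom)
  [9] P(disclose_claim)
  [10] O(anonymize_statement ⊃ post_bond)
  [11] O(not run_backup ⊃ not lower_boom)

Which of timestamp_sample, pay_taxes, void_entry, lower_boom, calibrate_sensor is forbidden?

Premise 8 states O(lower_boom) outright.
Premise 11, O(not run_backup ⊃ not lower_boom), contraposes to O(lower_boom ⊃ run_backup); with O(lower_boom) we get O(run_backup).
Applying K to premise 2 (O(run_backup ⊃ not post_bond)) and O(run_backup) yields O(not post_bond).
The contrapositive of premise 10 (O(anonymize_statement ⊃ post_bond)) is O(not post_bond ⊃ not anonymize_statement), and O(not post_bond) is already established, so O(not anonymize_statement).
Premise 7 is O(not anonymize_statement ⊃ not audit_directive); since O(not anonymize_statement), deontic closure gives O(not audit_directive).
Premise 5, O(timestamp_sample ⊃ audit_directive), contraposes to O(not audit_directive ⊃ not timestamp_sample); with O(not audit_directive) we get O(not timestamp_sample).
So O(not timestamp_sample) holds, i.e. timestamp_sample is forbidden. None of the other listed options is forbidden under the premises.

timestamp_sample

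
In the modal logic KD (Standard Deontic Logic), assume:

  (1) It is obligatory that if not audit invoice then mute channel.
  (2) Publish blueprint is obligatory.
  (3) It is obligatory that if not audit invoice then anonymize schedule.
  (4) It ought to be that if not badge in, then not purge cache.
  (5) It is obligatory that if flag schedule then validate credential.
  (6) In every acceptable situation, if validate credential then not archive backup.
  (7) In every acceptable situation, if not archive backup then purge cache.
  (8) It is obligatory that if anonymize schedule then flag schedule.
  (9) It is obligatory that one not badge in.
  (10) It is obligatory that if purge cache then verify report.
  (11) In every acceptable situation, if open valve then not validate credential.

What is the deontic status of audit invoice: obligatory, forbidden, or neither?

Premise 9 states O(¬badge_in) outright.
Applying K to premise 4 (O(¬badge_in → ¬purge_cache)) and O(¬badge_in) yields O(¬purge_cache).
The contrapositive of premise 7 (O(¬archive_backup → purge_cache)) is O(¬purge_cache → archive_backup), and O(¬purge_cache) is already established, so O(archive_backup).
Premise 6, O(validate_credential → ¬archive_backup), contraposes to O(archive_backup → ¬validate_credential); with O(archive_backup) we get O(¬validate_credential).
Premise 5 is O(flag_schedule → validate_credential); contrapositively O(¬validate_credential → ¬flag_schedule). Since O(¬validate_credential) holds, K gives O(¬flag_schedule).
The contrapositive of premise 8 (O(anonymize_schedule → flag_schedule)) is O(¬flag_schedule → ¬anonymize_schedule), and O(¬flag_schedule) is already established, so O(¬anonymize_schedule).
The contrapositive of premise 3 (O(¬audit_invoice → anonymize_schedule)) is O(¬anonymize_schedule → audit_invoice), and O(¬anonymize_schedule) is already established, so O(audit_invoice).
Premises 1, 2, 10, 11 do not contribute to this derivation.
Hence audit_invoice is obligatory.

Obligatory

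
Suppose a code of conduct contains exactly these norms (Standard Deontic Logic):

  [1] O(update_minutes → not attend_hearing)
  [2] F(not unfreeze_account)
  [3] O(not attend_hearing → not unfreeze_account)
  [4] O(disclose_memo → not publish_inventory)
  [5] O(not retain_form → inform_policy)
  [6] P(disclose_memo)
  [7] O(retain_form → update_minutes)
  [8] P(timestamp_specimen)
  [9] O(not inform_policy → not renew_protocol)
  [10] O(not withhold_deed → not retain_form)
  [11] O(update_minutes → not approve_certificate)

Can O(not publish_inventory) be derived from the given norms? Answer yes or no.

No

Premise 4 is O(disclose_memo → not publish_inventory), but O(disclose_memo) is not derivable from the premises (the permission P(disclose_memo) asserts only not O(not disclose_memo), not O(disclose_memo)), so it does not yield O(not publish_inventory).
No other premise forces O(not publish_inventory). An ideal world satisfying every premise can still have not publish_inventory false, so O(not publish_inventory) is not derivable.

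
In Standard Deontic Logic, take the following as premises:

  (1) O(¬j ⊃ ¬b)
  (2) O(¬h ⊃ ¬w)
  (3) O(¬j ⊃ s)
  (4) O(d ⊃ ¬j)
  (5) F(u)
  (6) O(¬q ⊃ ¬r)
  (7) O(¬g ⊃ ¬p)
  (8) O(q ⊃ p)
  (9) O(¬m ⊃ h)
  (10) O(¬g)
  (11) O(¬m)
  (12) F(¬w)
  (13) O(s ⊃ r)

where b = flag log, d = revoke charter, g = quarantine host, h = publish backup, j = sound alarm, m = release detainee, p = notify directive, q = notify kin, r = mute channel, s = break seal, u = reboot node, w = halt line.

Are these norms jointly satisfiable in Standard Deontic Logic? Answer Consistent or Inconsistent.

Consistent

Premise 2 is O(¬h ⊃ ¬w), but O(¬h) is not derivable from the premises, so it does not yield O(¬w).
So O(¬w) is not derivable, and the apparent clash with O(w) does not arise.
A world satisfying every obligation exists (e.g. b=false, d=false, g=false, h=true, j=true, m=false, p=false, q=false, r=false, s=false, u=false, w=true); no atom is both obligatory and forbidden, so the set is consistent.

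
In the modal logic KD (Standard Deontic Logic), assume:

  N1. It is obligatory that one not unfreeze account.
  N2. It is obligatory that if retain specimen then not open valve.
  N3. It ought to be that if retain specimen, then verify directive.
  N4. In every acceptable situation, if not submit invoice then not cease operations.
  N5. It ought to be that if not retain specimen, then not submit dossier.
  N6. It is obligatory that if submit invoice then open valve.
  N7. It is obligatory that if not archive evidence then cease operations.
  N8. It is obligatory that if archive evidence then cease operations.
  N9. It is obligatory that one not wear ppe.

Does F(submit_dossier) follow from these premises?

By case analysis on ¬archive_evidence: premise 7 gives O(¬archive_evidence → cease_operations) and premise 8 gives O(archive_evidence → cease_operations), so O(cease_operations) either way.
Premise 4 is O(¬submit_invoice → ¬cease_operations); contrapositively O(cease_operations → submit_invoice). Since O(cease_operations) holds, K gives O(submit_invoice).
Applying K to premise 6 (O(submit_invoice → open_valve)) and O(submit_invoice) yields O(open_valve).
Premise 2, O(retain_specimen → ¬open_valve), contraposes to O(open_valve → ¬retain_specimen); with O(open_valve) we get O(¬retain_specimen).
With premise 5, O(¬retain_specimen → ¬submit_dossier), the K-axiom yields O(¬submit_dossier).
Premises 1, 3, 9 do not contribute to this derivation.
So O(¬submit_dossier) holds, i.e. F(submit_dossier). The claim follows.

Yes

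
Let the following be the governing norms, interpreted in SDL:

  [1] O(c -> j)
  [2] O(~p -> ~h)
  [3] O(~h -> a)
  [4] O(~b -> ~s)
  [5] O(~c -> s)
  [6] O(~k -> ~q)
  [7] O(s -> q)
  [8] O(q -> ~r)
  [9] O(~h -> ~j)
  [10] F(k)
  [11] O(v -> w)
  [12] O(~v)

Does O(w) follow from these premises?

Premise 11 is O(v -> w), but O(v) is not derivable from the premises, so it does not yield O(w).
No other premise forces O(w). An ideal world satisfying every premise can still have w false, so O(w) is not derivable.

No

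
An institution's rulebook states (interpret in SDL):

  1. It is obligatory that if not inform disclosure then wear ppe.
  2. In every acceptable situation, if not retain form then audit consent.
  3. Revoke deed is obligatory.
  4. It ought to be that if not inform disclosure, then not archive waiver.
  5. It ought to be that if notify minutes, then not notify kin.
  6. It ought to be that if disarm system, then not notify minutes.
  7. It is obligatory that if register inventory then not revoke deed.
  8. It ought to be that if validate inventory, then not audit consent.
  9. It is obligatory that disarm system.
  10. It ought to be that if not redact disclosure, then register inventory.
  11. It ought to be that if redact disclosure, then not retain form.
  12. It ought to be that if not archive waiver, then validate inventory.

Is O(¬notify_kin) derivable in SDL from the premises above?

No

Premise 5 is O(notify_minutes → ¬notify_kin), but O(notify_minutes) is not derivable from the premises, so it does not yield O(¬notify_kin).
No other premise forces O(¬notify_kin). An ideal world satisfying every premise can still have ¬notify_kin false, so O(¬notify_kin) is not derivable.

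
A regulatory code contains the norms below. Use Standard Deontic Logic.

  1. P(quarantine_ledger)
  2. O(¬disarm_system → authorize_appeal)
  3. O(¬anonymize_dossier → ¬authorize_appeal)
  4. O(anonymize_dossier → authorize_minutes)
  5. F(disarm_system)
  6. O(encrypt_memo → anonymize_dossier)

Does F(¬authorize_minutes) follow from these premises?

Premise 5 is F(disarm_system), i.e. O(¬disarm_system).
With premise 2, O(¬disarm_system → authorize_appeal), the K-axiom yields O(authorize_appeal).
Premise 3, O(¬anonymize_dossier → ¬authorize_appeal), contraposes to O(authorize_appeal → anonymize_dossier); with O(authorize_appeal) we get O(anonymize_dossier).
Premise 4 is O(anonymize_dossier → authorize_minutes); since O(anonymize_dossier), deontic closure gives O(authorize_minutes).
Premises 1, 6 do not contribute to this derivation.
So O(authorize_minutes) holds, i.e. F(¬authorize_minutes). The claim follows.

Yes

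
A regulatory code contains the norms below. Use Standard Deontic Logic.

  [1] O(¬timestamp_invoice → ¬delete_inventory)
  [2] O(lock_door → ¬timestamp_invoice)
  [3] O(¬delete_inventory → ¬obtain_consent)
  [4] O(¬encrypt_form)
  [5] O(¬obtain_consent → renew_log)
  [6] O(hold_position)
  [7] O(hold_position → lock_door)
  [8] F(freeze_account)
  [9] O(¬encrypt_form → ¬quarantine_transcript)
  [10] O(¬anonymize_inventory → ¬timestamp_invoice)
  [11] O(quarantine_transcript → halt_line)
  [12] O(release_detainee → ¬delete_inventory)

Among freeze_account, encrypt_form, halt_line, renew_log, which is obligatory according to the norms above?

renew_log

From premise 6 we have O(hold_position).
Premise 7 is O(hold_position → lock_door); since O(hold_position), deontic closure gives O(lock_door).
With premise 2, O(lock_door → ¬timestamp_invoice), the K-axiom yields O(¬timestamp_invoice).
Premise 1 is O(¬timestamp_invoice → ¬delete_inventory); since O(¬timestamp_invoice), deontic closure gives O(¬delete_inventory).
With premise 3, O(¬delete_inventory → ¬obtain_consent), the K-axiom yields O(¬obtain_consent).
From O(¬obtain_consent) and premise 5, O(¬obtain_consent → renew_log), we obtain O(renew_log).
So O(renew_log) holds — renew_log is obligatory. None of the other listed options is made obligatory by any chain of premises.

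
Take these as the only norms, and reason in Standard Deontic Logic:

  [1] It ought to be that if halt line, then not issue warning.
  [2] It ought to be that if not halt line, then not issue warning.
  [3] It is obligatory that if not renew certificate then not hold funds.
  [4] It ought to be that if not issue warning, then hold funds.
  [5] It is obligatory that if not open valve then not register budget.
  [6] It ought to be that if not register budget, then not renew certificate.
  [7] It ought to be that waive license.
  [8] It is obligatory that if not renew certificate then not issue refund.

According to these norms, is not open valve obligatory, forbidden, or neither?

Premises 2 and 1 are O(¬halt_line → ¬issue_warning) and O(halt_line → ¬issue_warning); every ideal world satisfies ¬halt_line or halt_line, so in either case ¬issue_warning holds — hence O(¬issue_warning).
Applying K to premise 4 (O(¬issue_warning → hold_funds)) and O(¬issue_warning) yields O(hold_funds).
The contrapositive of premise 3 (O(¬renew_certificate → ¬hold_funds)) is O(hold_funds → renew_certificate), and O(hold_funds) is already established, so O(renew_certificate).
Premise 6 is O(¬register_budget → ¬renew_certificate); contrapositively O(renew_certificate → register_budget). Since O(renew_certificate) holds, K gives O(register_budget).
Premise 5, O(¬open_valve → ¬register_budget), contraposes to O(register_budget → open_valve); with O(register_budget) we get O(open_valve).
Premises 7, 8 do not contribute to this derivation.
Thus O(open_valve), which is F(¬open_valve): ¬open_valve is forbidden.

Forbidden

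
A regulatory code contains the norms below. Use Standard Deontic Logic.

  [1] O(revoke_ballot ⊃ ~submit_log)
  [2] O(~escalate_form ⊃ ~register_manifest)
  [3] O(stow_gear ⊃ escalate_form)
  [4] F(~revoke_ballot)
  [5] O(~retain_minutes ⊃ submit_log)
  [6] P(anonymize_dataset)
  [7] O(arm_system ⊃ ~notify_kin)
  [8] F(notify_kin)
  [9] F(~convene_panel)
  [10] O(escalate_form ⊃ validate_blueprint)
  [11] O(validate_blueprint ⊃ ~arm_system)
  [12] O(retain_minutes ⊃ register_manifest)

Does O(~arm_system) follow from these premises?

Yes

Premise 4 is F(~revoke_ballot), i.e. O(revoke_ballot).
Applying K to premise 1 (O(revoke_ballot ⊃ ~submit_log)) and O(revoke_ballot) yields O(~submit_log).
Premise 5, O(~retain_minutes ⊃ submit_log), contraposes to O(~submit_log ⊃ retain_minutes); with O(~submit_log) we get O(retain_minutes).
Applying K to premise 12 (O(retain_minutes ⊃ register_manifest)) and O(retain_minutes) yields O(register_manifest).
Premise 2, O(~escalate_form ⊃ ~register_manifest), contraposes to O(register_manifest ⊃ escalate_form); with O(register_manifest) we get O(escalate_form).
With premise 10, O(escalate_form ⊃ validate_blueprint), the K-axiom yields O(validate_blueprint).
From O(validate_blueprint) and premise 11, O(validate_blueprint ⊃ ~arm_system), we obtain O(~arm_system).
Premises 3, 6, 7, 8, 9 do not contribute to this derivation.
So O(~arm_system) follows.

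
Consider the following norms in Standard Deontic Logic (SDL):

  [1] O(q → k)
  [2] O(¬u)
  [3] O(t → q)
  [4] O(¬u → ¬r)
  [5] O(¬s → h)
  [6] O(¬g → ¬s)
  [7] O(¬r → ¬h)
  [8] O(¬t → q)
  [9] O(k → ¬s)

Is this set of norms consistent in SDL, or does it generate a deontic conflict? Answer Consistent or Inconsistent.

Inconsistent

Premises 8 and 3 cover both cases: O(¬t → q) and O(t → q). Since ¬t ∨ t is a tautology, O(q) follows.
Applying K to premise 1 (O(q → k)) and O(q) yields O(k).
With premise 9, O(k → ¬s), the K-axiom yields O(¬s).
Applying K to premise 5 (O(¬s → h)) and O(¬s) yields O(h).
The contrapositive of premise 7 (O(¬r → ¬h)) is O(h → r), and O(h) is already established, so O(r).
The contrapositive of premise 4 (O(¬u → ¬r)) is O(r → u), and O(r) is already established, so O(u).
Yet premise 2 states O(¬u).
We now have both O(u) and O(¬u) — u is simultaneously obligatory and forbidden, violating the D-axiom.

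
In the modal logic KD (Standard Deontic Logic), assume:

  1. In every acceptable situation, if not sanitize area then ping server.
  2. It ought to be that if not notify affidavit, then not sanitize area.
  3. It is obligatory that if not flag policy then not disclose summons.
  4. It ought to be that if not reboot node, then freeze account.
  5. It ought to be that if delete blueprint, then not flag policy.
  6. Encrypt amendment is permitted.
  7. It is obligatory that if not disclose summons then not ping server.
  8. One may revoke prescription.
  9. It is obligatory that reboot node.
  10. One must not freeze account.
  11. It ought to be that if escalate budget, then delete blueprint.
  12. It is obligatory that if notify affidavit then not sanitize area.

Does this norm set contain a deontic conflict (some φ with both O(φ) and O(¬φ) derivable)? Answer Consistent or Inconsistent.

Premise 4 is O(¬reboot_node → freeze_account), but O(¬reboot_node) is not derivable from the premises, so it does not yield O(freeze_account).
So O(freeze_account) is not derivable, and the apparent clash with O(¬freeze_account) does not arise.
A world satisfying every obligation exists (e.g. delete_blueprint=false, disclose_summons=true, encrypt_amendment=false, escalate_budget=false, flag_policy=true, freeze_account=false, notify_affidavit=false, ping_server=true, reboot_node=true, revoke_prescription=false, sanitize_area=false); no atom is both obligatory and forbidden, so the set is consistent.

Consistent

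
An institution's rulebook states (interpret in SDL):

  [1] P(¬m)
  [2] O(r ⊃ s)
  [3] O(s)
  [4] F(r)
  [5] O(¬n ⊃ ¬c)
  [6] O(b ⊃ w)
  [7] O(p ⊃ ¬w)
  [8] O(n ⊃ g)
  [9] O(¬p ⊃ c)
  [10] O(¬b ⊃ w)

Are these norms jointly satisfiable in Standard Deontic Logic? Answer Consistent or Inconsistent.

Premise 2 is O(r ⊃ s); even if O(s) held, inferring O(r) would be affirming the consequent — invalid.
So O(r) is not derivable, and the apparent clash with O(¬r) does not arise.
A world satisfying every obligation exists (e.g. b=false, c=true, g=true, m=false, n=true, p=false, r=false, s=true, w=true); no atom is both obligatory and forbidden, so the set is consistent.

Consistent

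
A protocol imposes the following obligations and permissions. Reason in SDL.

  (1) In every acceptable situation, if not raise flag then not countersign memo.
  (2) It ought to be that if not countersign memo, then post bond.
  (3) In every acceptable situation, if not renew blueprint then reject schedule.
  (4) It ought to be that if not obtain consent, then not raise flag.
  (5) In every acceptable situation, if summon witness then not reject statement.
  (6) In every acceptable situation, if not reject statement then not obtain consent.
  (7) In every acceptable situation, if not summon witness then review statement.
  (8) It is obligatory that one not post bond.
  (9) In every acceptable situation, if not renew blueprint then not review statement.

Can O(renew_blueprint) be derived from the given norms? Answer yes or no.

Yes

From premise 8 we have O(¬post_bond).
Premise 2 is O(¬countersign_memo → post_bond); contrapositively O(¬post_bond → countersign_memo). Since O(¬post_bond) holds, K gives O(countersign_memo).
The contrapositive of premise 1 (O(¬raise_flag → ¬countersign_memo)) is O(countersign_memo → raise_flag), and O(countersign_memo) is already established, so O(raise_flag).
The contrapositive of premise 4 (O(¬obtain_consent → ¬raise_flag)) is O(raise_flag → obtain_consent), and O(raise_flag) is already established, so O(obtain_consent).
Premise 6 is O(¬reject_statement → ¬obtain_consent); contrapositively O(obtain_consent → reject_statement). Since O(obtain_consent) holds, K gives O(reject_statement).
Premise 5 is O(summon_witness → ¬reject_statement); contrapositively O(reject_statement → ¬summon_witness). Since O(reject_statement) holds, K gives O(¬summon_witness).
Premise 7 is O(¬summon_witness → review_statement); since O(¬summon_witness), deontic closure gives O(review_statement).
The contrapositive of premise 9 (O(¬renew_blueprint → ¬review_statement)) is O(review_statement → renew_blueprint), and O(review_statement) is already established, so O(renew_blueprint).
Premise 3 does not contribute to this derivation.
So O(renew_blueprint) follows.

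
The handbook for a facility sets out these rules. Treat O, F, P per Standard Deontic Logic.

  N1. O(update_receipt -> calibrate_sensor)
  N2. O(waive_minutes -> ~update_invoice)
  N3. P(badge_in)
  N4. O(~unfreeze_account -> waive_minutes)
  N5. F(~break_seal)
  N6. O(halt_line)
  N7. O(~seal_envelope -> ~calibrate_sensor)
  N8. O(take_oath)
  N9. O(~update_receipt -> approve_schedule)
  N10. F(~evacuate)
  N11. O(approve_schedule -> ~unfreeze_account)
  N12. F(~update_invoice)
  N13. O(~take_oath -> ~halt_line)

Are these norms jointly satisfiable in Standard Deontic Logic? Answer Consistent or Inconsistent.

Consistent

Premise 13 is O(~take_oath -> ~halt_line), but O(~take_oath) is not derivable from the premises, so it does not yield O(~halt_line).
So O(~halt_line) is not derivable, and the apparent clash with O(halt_line) does not arise.
A world satisfying every obligation exists (e.g. approve_schedule=false, badge_in=false, break_seal=true, calibrate_sensor=true, evacuate=true, halt_line=true, seal_envelope=true, take_oath=true, unfreeze_account=true, update_invoice=true, update_receipt=true, waive_minutes=false); no atom is both obligatory and forbidden, so the set is consistent.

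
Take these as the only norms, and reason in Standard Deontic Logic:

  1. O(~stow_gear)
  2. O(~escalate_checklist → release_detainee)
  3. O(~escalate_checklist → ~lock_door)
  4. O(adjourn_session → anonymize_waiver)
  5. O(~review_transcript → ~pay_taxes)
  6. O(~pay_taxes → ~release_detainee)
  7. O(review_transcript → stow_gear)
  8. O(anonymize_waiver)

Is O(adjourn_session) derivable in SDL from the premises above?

No

Premise 4 is O(adjourn_session → anonymize_waiver); even if O(anonymize_waiver) held, inferring O(adjourn_session) would be affirming the consequent — invalid.
No other premise forces O(adjourn_session). An ideal world satisfying every premise can still have adjourn_session false, so O(adjourn_session) is not derivable.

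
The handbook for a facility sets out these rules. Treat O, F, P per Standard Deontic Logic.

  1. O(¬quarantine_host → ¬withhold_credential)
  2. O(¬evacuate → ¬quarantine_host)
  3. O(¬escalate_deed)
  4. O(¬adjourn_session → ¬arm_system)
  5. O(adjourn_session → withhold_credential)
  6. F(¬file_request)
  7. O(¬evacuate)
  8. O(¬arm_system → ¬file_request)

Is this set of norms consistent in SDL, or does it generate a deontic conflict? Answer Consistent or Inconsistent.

Premise 6, F(¬file_request), is equivalent to O(file_request).
Premise 8 is O(¬arm_system → ¬file_request); contrapositively O(file_request → arm_system). Since O(file_request) holds, K gives O(arm_system).
Premise 4 is O(¬adjourn_session → ¬arm_system); contrapositively O(arm_system → adjourn_session). Since O(arm_system) holds, K gives O(adjourn_session).
From O(adjourn_session) and premise 5, O(adjourn_session → withhold_credential), we obtain O(withhold_credential).
Premise 1 is O(¬quarantine_host → ¬withhold_credential); contrapositively O(withhold_credential → quarantine_host). Since O(withhold_credential) holds, K gives O(quarantine_host).
Premise 2 is O(¬evacuate → ¬quarantine_host); contrapositively O(quarantine_host → evacuate). Since O(quarantine_host) holds, K gives O(evacuate).
However, premise 7 gives O(¬evacuate).
We now have both O(evacuate) and O(¬evacuate) — evacuate is simultaneously obligatory and forbidden, violating the D-axiom.

Inconsistent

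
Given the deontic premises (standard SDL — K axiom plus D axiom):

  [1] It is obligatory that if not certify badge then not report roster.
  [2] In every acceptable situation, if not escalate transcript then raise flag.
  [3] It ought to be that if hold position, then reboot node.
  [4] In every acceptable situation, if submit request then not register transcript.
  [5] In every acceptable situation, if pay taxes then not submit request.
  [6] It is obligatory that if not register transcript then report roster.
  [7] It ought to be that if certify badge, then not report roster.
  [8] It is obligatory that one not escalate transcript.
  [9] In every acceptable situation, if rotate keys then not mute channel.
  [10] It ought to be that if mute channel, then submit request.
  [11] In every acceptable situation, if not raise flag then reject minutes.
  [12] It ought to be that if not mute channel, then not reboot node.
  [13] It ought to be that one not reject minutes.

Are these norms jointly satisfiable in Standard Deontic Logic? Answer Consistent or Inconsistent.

Consistent

Premise 11 is O(¬raise_flag → reject_minutes), but O(¬raise_flag) is not derivable from the premises, so it does not yield O(reject_minutes).
So O(reject_minutes) is not derivable, and the apparent clash with O(¬reject_minutes) does not arise.
A world satisfying every obligation exists (e.g. certify_badge=false, escalate_transcript=false, hold_position=false, mute_channel=false, pay_taxes=false, raise_flag=true, reboot_node=false, register_transcript=true, reject_minutes=false, report_roster=false, rotate_keys=false, submit_request=false); no atom is both obligatory and forbidden, so the set is consistent.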